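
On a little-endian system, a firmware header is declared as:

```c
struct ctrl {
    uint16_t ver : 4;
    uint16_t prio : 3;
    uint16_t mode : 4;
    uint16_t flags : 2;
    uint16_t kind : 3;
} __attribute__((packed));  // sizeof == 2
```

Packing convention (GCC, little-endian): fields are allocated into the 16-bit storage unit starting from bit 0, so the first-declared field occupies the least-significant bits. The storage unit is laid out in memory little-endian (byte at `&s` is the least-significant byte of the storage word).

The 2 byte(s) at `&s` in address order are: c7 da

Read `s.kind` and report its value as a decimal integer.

[0]=0xc7 [1]=0xda (little-endian) → word 0xdac7
ver:4 @ bit 0 → (0xdac7>>0)&0xf = 0x7
prio:3 @ bit 4 → (0xdac7>>4)&0x7 = 0x4
mode:4 @ bit 7 → (0xdac7>>7)&0xf = 0x5
flags:2 @ bit 11 → (0xdac7>>11)&0x3 = 0x3
kind:3 @ bit 13 → (0xdac7>>13)&0x7 = 0x6  ←

6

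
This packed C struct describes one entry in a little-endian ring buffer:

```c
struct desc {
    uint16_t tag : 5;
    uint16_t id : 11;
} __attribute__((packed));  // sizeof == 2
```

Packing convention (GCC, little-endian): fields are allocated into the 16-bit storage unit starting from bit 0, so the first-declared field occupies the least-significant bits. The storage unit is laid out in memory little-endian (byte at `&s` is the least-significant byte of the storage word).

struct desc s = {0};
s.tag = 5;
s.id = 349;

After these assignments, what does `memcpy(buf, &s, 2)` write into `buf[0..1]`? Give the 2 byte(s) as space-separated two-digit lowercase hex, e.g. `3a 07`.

tag (5b) val=5 bits=0x5 at bit 0: 0x0005
id (11b) val=349 bits=0x15d at bit 5: 0x2ba5
word = 0x2ba5 → little-endian bytes:
  [0]=0xa5  [1]=0x2b

a5 2b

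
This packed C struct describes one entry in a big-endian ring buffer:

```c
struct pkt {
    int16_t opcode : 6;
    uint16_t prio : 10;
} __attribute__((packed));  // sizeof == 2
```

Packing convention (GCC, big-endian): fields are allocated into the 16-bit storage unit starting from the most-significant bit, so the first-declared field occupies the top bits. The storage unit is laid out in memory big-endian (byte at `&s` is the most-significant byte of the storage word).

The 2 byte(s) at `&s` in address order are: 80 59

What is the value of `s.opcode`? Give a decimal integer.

-32

[0]=0x80 [1]=0x59 (big-endian) → word 0x8059
opcode [10+:6] = (word>>10) & 0x3f = 32  ←
prio [0+:10] = (word>>0) & 0x3ff = 89
opcode signed 6b, MSB=1: 32 - 64 = -32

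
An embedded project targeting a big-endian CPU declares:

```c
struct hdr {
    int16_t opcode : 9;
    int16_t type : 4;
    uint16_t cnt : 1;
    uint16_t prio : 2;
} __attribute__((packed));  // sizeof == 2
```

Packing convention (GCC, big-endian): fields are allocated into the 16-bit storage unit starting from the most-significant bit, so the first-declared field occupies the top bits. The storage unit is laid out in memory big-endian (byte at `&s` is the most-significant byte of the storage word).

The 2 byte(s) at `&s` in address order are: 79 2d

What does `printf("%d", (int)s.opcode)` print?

242

[0]=0x79 [1]=0x2d (big-endian) → word 0x792d
opcode:9 @ bit 7 → (0x792d>>7)&0x1ff = 0xf2  ←
type:4 @ bit 3 → (0x792d>>3)&0xf = 0x5
cnt:1 @ bit 2 → (0x792d>>2)&0x1 = 0x1
prio:2 @ bit 0 → (0x792d>>0)&0x3 = 0x1
opcode signed 9b, MSB=0: value = 242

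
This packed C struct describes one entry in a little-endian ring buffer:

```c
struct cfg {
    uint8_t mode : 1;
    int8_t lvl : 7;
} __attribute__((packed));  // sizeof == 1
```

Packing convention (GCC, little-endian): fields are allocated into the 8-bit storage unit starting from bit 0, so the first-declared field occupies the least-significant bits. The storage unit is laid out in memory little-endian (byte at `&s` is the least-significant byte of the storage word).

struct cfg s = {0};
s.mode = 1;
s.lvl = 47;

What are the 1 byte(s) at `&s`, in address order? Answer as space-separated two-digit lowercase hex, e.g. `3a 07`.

5f

mode (1b) val=1 bits=0x1 at bit 0: 0x01
lvl (7b) val=47 bits=0x2f at bit 1: 0x5f
word = 0x5f → little-endian bytes:
  [0]=0x5f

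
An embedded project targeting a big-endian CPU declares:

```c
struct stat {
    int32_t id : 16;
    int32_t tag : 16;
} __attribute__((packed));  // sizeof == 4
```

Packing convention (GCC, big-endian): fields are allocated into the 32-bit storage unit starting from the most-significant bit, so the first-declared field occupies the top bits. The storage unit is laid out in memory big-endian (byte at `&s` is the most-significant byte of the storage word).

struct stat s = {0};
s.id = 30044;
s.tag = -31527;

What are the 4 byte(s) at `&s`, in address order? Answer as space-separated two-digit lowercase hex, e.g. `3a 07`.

75 5c 84 d9

id (16b) val=30044 bits=0x755c at bit 16: 0x755c0000
tag (16b) val=-31527 bits=0x84d9 at bit 0: 0x755c84d9
word = 0x755c84d9 → big-endian bytes:
  [0]=0x75  [1]=0x5c  [2]=0x84  [3]=0xd9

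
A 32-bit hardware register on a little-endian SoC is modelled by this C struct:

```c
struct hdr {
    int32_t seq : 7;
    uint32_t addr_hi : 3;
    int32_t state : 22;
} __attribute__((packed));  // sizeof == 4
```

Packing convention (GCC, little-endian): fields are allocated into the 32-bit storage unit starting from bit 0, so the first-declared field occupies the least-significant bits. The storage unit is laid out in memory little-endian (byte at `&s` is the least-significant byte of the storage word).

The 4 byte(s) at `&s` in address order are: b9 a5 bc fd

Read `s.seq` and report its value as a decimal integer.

57

[0]=0xb9 [1]=0xa5 [2]=0xbc [3]=0xfd (little-endian) → word 0xfdbca5b9
seq [0+:7] = (word>>0) & 0x7f = 57  ←
addr_hi [7+:3] = (word>>7) & 0x7 = 3
state [10+:22] = (word>>10) & 0x3fffff = 4157225
seq signed 7b, MSB=0: value = 57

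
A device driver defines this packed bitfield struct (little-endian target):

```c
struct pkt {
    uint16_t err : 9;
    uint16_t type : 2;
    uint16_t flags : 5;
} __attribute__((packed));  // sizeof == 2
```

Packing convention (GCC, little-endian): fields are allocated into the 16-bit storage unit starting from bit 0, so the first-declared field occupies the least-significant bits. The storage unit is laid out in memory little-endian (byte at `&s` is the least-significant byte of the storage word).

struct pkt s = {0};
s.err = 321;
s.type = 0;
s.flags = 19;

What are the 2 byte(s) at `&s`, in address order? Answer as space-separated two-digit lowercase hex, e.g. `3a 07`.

41 99

err:9 = 321 → 0x141 << 0 → word 0x0141
type:2 = 0 → 0x0 << 9 → word 0x0141
flags:5 = 19 → 0x13 << 11 → word 0x9941
word = 0x9941 → little-endian bytes:
  [0]=0x41  [1]=0x99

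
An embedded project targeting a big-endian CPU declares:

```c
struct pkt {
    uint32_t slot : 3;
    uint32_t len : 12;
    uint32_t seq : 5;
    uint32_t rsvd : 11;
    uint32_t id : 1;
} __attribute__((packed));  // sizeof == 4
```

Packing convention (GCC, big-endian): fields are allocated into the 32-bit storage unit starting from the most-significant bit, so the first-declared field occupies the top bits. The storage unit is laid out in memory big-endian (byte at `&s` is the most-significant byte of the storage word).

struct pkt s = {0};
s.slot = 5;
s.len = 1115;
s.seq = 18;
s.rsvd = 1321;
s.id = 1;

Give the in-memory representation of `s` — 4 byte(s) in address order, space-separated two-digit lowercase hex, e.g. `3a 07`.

[29+:3] slot=5 & 0x7 = 0x5; word=0xa0000000
[17+:12] len=1115 & 0xfff = 0x45b; word=0xa8b60000
[12+:5] seq=18 & 0x1f = 0x12; word=0xa8b72000
[1+:11] rsvd=1321 & 0x7ff = 0x529; word=0xa8b72a52
[0+:1] id=1 & 0x1 = 0x1; word=0xa8b72a53
word = 0xa8b72a53 → big-endian bytes:
  [0]=0xa8  [1]=0xb7  [2]=0x2a  [3]=0x53

a8 b7 2a 53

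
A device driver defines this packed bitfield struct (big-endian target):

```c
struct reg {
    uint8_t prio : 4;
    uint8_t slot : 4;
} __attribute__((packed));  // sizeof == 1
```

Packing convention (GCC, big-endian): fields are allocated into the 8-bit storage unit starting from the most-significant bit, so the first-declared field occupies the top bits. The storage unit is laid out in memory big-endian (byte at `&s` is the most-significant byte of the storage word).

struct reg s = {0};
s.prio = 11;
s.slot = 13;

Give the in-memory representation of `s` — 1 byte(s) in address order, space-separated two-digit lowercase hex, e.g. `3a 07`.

prio (4b) val=11 bits=0xb at bit 4: 0xb0
slot (4b) val=13 bits=0xd at bit 0: 0xbd
word = 0xbd → big-endian bytes:
  [0]=0xbd

bd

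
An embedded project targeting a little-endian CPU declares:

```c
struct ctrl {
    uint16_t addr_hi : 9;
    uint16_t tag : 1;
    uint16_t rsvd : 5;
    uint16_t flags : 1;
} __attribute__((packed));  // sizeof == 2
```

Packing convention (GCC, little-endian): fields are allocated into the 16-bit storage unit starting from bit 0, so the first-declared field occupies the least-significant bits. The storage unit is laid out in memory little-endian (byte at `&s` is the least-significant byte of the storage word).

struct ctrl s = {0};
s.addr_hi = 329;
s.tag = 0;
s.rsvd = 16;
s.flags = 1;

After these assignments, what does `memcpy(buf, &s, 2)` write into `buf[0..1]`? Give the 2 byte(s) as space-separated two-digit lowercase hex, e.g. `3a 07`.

49 c1

addr_hi (9b) val=329 bits=0x149 at bit 0: 0x0149
tag (1b) val=0 bits=0x0 at bit 9: 0x0149
rsvd (5b) val=16 bits=0x10 at bit 10: 0x4149
flags (1b) val=1 bits=0x1 at bit 15: 0xc149
word = 0xc149 → little-endian bytes:
  [0]=0x49  [1]=0xc1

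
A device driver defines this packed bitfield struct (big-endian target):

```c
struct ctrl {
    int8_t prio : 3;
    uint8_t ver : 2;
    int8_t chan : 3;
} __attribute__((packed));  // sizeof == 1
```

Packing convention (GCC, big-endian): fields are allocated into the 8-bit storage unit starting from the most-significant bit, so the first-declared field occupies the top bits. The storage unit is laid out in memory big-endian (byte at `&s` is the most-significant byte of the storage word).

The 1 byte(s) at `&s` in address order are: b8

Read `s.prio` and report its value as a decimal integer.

[0]=0xb8 (big-endian) → word 0xb8
prio [5+:3] = (word>>5) & 0x7 = 5  ←
ver [3+:2] = (word>>3) & 0x3 = 3
chan [0+:3] = (word>>0) & 0x7 = 0
prio signed 3b, MSB=1: 5 - 8 = -3

-3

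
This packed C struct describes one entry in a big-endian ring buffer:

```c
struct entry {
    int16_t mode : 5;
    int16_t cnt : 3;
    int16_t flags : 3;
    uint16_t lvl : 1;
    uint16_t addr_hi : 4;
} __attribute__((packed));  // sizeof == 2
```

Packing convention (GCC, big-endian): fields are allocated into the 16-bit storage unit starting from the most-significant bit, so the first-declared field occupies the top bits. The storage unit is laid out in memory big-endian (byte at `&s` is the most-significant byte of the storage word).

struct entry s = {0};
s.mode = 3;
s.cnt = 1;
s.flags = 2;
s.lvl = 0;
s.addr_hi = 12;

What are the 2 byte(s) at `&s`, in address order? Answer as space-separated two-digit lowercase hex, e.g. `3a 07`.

19 4c

[11+:5] mode=3 & 0x1f = 0x3; word=0x1800
[8+:3] cnt=1 & 0x7 = 0x1; word=0x1900
[5+:3] flags=2 & 0x7 = 0x2; word=0x1940
[4+:1] lvl=0 & 0x1 = 0x0; word=0x1940
[0+:4] addr_hi=12 & 0xf = 0xc; word=0x194c
word = 0x194c → big-endian bytes:
  [0]=0x19  [1]=0x4c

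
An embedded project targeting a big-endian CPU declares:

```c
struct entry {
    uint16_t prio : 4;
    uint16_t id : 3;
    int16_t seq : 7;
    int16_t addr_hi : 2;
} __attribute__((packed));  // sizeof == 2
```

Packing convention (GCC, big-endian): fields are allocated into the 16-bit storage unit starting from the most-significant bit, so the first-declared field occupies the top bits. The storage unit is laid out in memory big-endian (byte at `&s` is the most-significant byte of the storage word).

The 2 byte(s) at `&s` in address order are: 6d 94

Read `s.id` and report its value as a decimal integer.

6

[0]=0x6d [1]=0x94 (big-endian) → word 0x6d94
prio:4 @ bit 12 → (0x6d94>>12)&0xf = 0x6
id:3 @ bit 9 → (0x6d94>>9)&0x7 = 0x6  ←
seq:7 @ bit 2 → (0x6d94>>2)&0x7f = 0x65
addr_hi:2 @ bit 0 → (0x6d94>>0)&0x3 = 0x0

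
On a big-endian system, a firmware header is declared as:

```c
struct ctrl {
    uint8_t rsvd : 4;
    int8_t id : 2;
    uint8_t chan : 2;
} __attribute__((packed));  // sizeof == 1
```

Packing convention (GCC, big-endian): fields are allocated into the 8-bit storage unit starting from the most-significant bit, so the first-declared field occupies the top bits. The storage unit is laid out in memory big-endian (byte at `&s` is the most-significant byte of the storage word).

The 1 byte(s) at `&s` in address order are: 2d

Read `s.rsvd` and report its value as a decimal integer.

[0]=0x2d (big-endian) → word 0x2d
rsvd [4+:4] = (word>>4) & 0xf = 2  ←
id [2+:2] = (word>>2) & 0x3 = 3
chan [0+:2] = (word>>0) & 0x3 = 1

2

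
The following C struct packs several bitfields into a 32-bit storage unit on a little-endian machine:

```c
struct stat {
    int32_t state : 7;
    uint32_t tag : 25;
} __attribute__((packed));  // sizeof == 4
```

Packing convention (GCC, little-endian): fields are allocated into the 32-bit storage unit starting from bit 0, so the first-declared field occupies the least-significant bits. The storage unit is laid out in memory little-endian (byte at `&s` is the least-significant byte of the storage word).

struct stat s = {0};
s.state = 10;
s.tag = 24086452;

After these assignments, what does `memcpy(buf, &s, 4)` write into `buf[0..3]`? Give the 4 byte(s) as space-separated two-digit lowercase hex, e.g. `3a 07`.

0a da c3 b7

[0+:7] state=10 & 0x7f = 0xa; word=0x0000000a
[7+:25] tag=24086452 & 0x1ffffff = 0x16f87b4; word=0xb7c3da0a
word = 0xb7c3da0a → little-endian bytes:
  [0]=0x0a  [1]=0xda  [2]=0xc3  [3]=0xb7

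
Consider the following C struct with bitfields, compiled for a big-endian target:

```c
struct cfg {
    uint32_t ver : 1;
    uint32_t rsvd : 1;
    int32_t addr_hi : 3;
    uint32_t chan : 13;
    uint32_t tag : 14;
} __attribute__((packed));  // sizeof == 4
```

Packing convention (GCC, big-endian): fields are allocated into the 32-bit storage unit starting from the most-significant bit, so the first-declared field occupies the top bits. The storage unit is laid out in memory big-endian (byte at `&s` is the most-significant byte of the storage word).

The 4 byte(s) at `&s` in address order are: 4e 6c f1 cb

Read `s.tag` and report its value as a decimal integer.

[0]=0x4e [1]=0x6c [2]=0xf1 [3]=0xcb (big-endian) → word 0x4e6cf1cb
ver:1 @ bit 31 → (0x4e6cf1cb>>31)&0x1 = 0x0
rsvd:1 @ bit 30 → (0x4e6cf1cb>>30)&0x1 = 0x1
addr_hi:3 @ bit 27 → (0x4e6cf1cb>>27)&0x7 = 0x1
chan:13 @ bit 14 → (0x4e6cf1cb>>14)&0x1fff = 0x19b3
tag:14 @ bit 0 → (0x4e6cf1cb>>0)&0x3fff = 0x31cb  ←

12747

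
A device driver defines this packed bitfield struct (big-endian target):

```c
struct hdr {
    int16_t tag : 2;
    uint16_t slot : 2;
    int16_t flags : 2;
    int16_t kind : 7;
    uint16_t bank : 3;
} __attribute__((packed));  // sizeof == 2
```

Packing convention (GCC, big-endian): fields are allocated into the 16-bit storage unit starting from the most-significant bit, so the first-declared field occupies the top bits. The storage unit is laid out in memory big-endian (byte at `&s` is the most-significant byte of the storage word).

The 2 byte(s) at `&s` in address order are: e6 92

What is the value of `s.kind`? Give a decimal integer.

-46

[0]=0xe6 [1]=0x92 (big-endian) → word 0xe692
tag [14+:2] = (word>>14) & 0x3 = 3
slot [12+:2] = (word>>12) & 0x3 = 2
flags [10+:2] = (word>>10) & 0x3 = 1
kind [3+:7] = (word>>3) & 0x7f = 82  ←
bank [0+:3] = (word>>0) & 0x7 = 2
kind signed 7b, MSB=1: 82 - 128 = -46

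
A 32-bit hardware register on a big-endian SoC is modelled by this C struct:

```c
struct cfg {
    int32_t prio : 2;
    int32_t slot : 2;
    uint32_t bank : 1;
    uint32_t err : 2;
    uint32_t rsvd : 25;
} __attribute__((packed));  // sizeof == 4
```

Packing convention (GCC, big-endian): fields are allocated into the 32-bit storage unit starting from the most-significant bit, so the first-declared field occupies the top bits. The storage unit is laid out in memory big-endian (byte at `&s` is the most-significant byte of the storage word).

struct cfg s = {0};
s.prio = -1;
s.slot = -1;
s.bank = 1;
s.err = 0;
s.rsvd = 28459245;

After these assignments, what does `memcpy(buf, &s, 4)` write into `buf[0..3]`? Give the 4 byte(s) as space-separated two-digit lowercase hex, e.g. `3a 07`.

f9 b2 40 ed

prio (2b) val=-1 bits=0x3 at bit 30: 0xc0000000
slot (2b) val=-1 bits=0x3 at bit 28: 0xf0000000
bank (1b) val=1 bits=0x1 at bit 27: 0xf8000000
err (2b) val=0 bits=0x0 at bit 25: 0xf8000000
rsvd (25b) val=28459245 bits=0x1b240ed at bit 0: 0xf9b240ed
word = 0xf9b240ed → big-endian bytes:
  [0]=0xf9  [1]=0xb2  [2]=0x40  [3]=0xed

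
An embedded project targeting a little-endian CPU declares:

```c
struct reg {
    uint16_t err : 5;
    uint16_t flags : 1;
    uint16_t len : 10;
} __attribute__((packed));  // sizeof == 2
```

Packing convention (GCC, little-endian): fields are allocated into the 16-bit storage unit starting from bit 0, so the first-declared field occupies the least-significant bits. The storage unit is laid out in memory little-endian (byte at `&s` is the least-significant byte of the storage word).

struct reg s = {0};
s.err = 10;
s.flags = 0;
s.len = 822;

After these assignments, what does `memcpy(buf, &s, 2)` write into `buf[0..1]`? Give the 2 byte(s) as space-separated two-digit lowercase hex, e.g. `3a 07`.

8a cd

err (5b) val=10 bits=0xa at bit 0: 0x000a
flags (1b) val=0 bits=0x0 at bit 5: 0x000a
len (10b) val=822 bits=0x336 at bit 6: 0xcd8a
word = 0xcd8a → little-endian bytes:
  [0]=0x8a  [1]=0xcd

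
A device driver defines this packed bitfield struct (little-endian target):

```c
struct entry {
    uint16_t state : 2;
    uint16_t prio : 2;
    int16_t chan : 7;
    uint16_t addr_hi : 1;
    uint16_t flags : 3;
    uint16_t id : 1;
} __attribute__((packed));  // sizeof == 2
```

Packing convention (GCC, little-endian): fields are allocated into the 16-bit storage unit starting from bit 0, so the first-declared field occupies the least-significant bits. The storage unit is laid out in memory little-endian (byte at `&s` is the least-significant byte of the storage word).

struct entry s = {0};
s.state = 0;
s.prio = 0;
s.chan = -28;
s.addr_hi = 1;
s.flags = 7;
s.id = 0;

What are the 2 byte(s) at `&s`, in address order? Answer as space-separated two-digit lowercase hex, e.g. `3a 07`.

state (2b) val=0 bits=0x0 at bit 0: 0x0000
prio (2b) val=0 bits=0x0 at bit 2: 0x0000
chan (7b) val=-28 bits=0x64 at bit 4: 0x0640
addr_hi (1b) val=1 bits=0x1 at bit 11: 0x0e40
flags (3b) val=7 bits=0x7 at bit 12: 0x7e40
id (1b) val=0 bits=0x0 at bit 15: 0x7e40
word = 0x7e40 → little-endian bytes:
  [0]=0x40  [1]=0x7e

40 7e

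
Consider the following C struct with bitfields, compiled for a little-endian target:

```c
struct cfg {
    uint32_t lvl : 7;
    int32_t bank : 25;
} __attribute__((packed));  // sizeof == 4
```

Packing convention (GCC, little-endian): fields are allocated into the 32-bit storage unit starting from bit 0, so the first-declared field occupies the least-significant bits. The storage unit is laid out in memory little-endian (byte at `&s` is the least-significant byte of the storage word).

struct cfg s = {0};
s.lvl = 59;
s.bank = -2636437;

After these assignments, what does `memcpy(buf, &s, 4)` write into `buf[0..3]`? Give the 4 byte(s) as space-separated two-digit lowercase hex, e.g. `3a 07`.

lvl:7 = 59 → 0x3b << 0 → word 0x0000003b
bank:25 = -2636437 → 0x1d7c56b << 7 → word 0xebe2b5bb
word = 0xebe2b5bb → little-endian bytes:
  [0]=0xbb  [1]=0xb5  [2]=0xe2  [3]=0xeb

bb b5 e2 eb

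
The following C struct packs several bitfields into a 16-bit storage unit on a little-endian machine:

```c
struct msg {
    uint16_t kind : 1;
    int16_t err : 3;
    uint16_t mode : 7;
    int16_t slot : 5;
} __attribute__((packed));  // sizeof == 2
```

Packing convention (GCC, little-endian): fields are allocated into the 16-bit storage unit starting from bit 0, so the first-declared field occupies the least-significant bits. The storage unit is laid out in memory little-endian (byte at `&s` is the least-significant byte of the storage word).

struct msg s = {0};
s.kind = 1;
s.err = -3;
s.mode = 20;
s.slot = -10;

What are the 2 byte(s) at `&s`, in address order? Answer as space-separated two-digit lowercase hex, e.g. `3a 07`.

[0+:1] kind=1 & 0x1 = 0x1; word=0x0001
[1+:3] err=-3 & 0x7 = 0x5; word=0x000b
[4+:7] mode=20 & 0x7f = 0x14; word=0x014b
[11+:5] slot=-10 & 0x1f = 0x16; word=0xb14b
word = 0xb14b → little-endian bytes:
  [0]=0x4b  [1]=0xb1

4b b1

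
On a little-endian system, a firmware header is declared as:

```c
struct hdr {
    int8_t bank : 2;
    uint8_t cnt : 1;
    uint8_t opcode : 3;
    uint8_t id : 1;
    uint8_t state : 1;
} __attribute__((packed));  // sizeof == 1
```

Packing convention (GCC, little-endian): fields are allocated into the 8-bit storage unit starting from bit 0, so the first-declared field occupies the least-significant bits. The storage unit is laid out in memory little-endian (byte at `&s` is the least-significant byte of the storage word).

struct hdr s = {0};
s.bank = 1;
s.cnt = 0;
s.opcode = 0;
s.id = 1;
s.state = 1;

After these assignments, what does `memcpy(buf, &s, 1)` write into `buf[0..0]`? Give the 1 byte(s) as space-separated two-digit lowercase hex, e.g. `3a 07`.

c1

bank:2 = 1 → 0x1 << 0 → word 0x01
cnt:1 = 0 → 0x0 << 2 → word 0x01
opcode:3 = 0 → 0x0 << 3 → word 0x01
id:1 = 1 → 0x1 << 6 → word 0x41
state:1 = 1 → 0x1 << 7 → word 0xc1
word = 0xc1 → little-endian bytes:
  [0]=0xc1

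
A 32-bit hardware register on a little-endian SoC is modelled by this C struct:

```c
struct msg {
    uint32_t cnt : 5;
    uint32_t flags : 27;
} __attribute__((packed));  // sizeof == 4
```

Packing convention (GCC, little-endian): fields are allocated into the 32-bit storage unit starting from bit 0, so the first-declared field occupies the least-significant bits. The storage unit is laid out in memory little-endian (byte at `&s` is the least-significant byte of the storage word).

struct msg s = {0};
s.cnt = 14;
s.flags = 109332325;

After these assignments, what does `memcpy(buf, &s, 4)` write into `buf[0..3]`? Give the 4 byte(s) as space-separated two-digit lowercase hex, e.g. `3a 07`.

ae ec 88 d0

[0+:5] cnt=14 & 0x1f = 0xe; word=0x0000000e
[5+:27] flags=109332325 & 0x7ffffff = 0x6844765; word=0xd088ecae
word = 0xd088ecae → little-endian bytes:
  [0]=0xae  [1]=0xec  [2]=0x88  [3]=0xd0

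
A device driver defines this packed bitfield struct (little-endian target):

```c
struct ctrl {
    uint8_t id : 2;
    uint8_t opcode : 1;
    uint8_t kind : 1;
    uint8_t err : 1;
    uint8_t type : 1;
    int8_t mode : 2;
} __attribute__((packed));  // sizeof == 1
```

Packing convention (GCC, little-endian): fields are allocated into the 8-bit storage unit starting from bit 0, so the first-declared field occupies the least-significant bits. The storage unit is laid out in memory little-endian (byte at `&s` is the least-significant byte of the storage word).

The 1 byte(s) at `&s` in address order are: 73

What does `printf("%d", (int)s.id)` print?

3

[0]=0x73 (little-endian) → word 0x73
id [0+:2] = (word>>0) & 0x3 = 3  ←
opcode [2+:1] = (word>>2) & 0x1 = 0
kind [3+:1] = (word>>3) & 0x1 = 0
err [4+:1] = (word>>4) & 0x1 = 1
type [5+:1] = (word>>5) & 0x1 = 1
mode [6+:2] = (word>>6) & 0x3 = 1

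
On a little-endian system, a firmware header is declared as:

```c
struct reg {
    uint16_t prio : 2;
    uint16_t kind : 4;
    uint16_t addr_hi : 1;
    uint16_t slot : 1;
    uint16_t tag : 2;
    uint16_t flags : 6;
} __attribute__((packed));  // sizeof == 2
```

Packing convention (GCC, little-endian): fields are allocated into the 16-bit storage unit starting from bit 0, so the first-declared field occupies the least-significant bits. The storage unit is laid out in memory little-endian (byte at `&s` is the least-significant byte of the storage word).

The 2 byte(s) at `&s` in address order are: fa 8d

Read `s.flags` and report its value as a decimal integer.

35

[0]=0xfa [1]=0x8d (little-endian) → word 0x8dfa
prio:2 @ bit 0 → (0x8dfa>>0)&0x3 = 0x2
kind:4 @ bit 2 → (0x8dfa>>2)&0xf = 0xe
addr_hi:1 @ bit 6 → (0x8dfa>>6)&0x1 = 0x1
slot:1 @ bit 7 → (0x8dfa>>7)&0x1 = 0x1
tag:2 @ bit 8 → (0x8dfa>>8)&0x3 = 0x1
flags:6 @ bit 10 → (0x8dfa>>10)&0x3f = 0x23  ←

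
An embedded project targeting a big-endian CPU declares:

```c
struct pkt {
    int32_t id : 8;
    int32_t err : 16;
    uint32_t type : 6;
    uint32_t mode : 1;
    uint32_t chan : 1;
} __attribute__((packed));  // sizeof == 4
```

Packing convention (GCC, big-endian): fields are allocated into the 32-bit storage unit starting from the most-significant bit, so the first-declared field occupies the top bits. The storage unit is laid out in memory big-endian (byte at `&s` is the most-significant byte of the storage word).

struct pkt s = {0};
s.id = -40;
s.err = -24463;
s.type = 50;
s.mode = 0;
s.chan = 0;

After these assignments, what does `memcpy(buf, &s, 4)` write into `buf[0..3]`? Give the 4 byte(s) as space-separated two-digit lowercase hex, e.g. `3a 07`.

id (8b) val=-40 bits=0xd8 at bit 24: 0xd8000000
err (16b) val=-24463 bits=0xa071 at bit 8: 0xd8a07100
type (6b) val=50 bits=0x32 at bit 2: 0xd8a071c8
mode (1b) val=0 bits=0x0 at bit 1: 0xd8a071c8
chan (1b) val=0 bits=0x0 at bit 0: 0xd8a071c8
word = 0xd8a071c8 → big-endian bytes:
  [0]=0xd8  [1]=0xa0  [2]=0x71  [3]=0xc8

d8 a0 71 c8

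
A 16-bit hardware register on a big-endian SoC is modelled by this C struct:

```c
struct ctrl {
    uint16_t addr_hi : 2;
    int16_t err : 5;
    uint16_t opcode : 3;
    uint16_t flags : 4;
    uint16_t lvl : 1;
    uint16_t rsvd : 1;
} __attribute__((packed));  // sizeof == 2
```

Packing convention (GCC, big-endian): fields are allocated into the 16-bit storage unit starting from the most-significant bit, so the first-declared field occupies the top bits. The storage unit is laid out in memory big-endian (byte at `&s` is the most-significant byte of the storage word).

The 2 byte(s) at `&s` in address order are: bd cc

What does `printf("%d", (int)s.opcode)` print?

[0]=0xbd [1]=0xcc (big-endian) → word 0xbdcc
addr_hi:2 @ bit 14 → (0xbdcc>>14)&0x3 = 0x2
err:5 @ bit 9 → (0xbdcc>>9)&0x1f = 0x1e
opcode:3 @ bit 6 → (0xbdcc>>6)&0x7 = 0x7  ←
flags:4 @ bit 2 → (0xbdcc>>2)&0xf = 0x3
lvl:1 @ bit 1 → (0xbdcc>>1)&0x1 = 0x0
rsvd:1 @ bit 0 → (0xbdcc>>0)&0x1 = 0x0

7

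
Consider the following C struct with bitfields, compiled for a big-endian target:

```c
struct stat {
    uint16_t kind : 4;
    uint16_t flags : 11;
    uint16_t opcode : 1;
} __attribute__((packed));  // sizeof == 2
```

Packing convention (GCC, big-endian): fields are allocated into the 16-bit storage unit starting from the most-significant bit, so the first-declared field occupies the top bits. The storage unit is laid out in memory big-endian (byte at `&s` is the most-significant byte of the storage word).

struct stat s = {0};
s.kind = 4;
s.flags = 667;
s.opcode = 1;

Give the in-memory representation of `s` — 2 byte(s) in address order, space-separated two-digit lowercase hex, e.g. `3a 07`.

45 37

[12+:4] kind=4 & 0xf = 0x4; word=0x4000
[1+:11] flags=667 & 0x7ff = 0x29b; word=0x4536
[0+:1] opcode=1 & 0x1 = 0x1; word=0x4537
word = 0x4537 → big-endian bytes:
  [0]=0x45  [1]=0x37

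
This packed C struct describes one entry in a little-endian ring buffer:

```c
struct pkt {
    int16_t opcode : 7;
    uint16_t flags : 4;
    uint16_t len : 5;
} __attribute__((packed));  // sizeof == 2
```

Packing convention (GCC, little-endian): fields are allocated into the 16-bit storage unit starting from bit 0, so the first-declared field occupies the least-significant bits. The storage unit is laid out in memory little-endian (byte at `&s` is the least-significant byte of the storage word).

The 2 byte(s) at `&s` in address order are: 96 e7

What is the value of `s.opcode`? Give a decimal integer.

[0]=0x96 [1]=0xe7 (little-endian) → word 0xe796
opcode:7 @ bit 0 → (0xe796>>0)&0x7f = 0x16  ←
flags:4 @ bit 7 → (0xe796>>7)&0xf = 0xf
len:5 @ bit 11 → (0xe796>>11)&0x1f = 0x1c
opcode signed 7b, MSB=0: value = 22

22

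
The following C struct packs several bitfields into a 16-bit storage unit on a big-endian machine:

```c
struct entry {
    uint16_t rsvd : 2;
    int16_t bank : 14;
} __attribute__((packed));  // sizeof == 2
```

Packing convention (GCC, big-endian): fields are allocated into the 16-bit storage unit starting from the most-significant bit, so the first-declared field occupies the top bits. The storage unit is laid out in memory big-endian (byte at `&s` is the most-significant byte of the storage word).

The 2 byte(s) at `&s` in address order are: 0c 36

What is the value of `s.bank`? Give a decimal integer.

3126

[0]=0x0c [1]=0x36 (big-endian) → word 0x0c36
rsvd [14+:2] = (word>>14) & 0x3 = 0
bank [0+:14] = (word>>0) & 0x3fff = 3126  ←
bank signed 14b, MSB=0: value = 3126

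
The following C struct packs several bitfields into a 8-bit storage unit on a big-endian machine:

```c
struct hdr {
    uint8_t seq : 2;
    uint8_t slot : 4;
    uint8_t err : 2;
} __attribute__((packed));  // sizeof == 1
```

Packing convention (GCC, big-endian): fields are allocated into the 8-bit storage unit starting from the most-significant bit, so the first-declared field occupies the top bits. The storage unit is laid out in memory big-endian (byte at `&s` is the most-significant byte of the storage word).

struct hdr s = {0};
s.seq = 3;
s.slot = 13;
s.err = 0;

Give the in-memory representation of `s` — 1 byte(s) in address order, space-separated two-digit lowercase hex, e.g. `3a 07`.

[6+:2] seq=3 & 0x3 = 0x3; word=0xc0
[2+:4] slot=13 & 0xf = 0xd; word=0xf4
[0+:2] err=0 & 0x3 = 0x0; word=0xf4
word = 0xf4 → big-endian bytes:
  [0]=0xf4

f4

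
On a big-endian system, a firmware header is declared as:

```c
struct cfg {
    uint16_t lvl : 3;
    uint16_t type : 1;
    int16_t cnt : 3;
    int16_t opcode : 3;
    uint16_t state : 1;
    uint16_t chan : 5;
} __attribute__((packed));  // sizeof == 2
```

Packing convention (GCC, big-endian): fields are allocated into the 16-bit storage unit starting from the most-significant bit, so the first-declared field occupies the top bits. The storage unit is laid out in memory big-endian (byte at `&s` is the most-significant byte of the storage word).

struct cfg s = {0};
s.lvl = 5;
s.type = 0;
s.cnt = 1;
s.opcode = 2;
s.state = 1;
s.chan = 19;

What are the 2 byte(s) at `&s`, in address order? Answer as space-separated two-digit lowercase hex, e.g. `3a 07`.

[13+:3] lvl=5 & 0x7 = 0x5; word=0xa000
[12+:1] type=0 & 0x1 = 0x0; word=0xa000
[9+:3] cnt=1 & 0x7 = 0x1; word=0xa200
[6+:3] opcode=2 & 0x7 = 0x2; word=0xa280
[5+:1] state=1 & 0x1 = 0x1; word=0xa2a0
[0+:5] chan=19 & 0x1f = 0x13; word=0xa2b3
word = 0xa2b3 → big-endian bytes:
  [0]=0xa2  [1]=0xb3

a2 b3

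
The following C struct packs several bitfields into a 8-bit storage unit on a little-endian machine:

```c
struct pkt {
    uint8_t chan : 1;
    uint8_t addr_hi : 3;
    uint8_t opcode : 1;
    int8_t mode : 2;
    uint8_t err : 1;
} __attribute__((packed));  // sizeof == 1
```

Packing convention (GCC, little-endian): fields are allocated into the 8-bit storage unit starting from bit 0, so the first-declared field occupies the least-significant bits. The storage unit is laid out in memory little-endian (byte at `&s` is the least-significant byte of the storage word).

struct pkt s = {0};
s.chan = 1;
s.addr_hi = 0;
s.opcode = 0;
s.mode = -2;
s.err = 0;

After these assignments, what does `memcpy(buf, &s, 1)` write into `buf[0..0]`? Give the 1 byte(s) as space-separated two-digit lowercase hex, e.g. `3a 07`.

chan:1 = 1 → 0x1 << 0 → word 0x01
addr_hi:3 = 0 → 0x0 << 1 → word 0x01
opcode:1 = 0 → 0x0 << 4 → word 0x01
mode:2 = -2 → 0x2 << 5 → word 0x41
err:1 = 0 → 0x0 << 7 → word 0x41
word = 0x41 → little-endian bytes:
  [0]=0x41

41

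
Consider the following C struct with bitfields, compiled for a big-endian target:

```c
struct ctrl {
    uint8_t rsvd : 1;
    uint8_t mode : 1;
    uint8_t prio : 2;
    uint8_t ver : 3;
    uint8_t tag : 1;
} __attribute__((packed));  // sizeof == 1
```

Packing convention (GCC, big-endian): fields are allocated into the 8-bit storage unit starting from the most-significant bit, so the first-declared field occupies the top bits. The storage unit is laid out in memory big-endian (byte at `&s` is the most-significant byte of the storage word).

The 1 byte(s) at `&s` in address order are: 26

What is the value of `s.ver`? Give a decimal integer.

[0]=0x26 (big-endian) → word 0x26
rsvd:1 @ bit 7 → (0x26>>7)&0x1 = 0x0
mode:1 @ bit 6 → (0x26>>6)&0x1 = 0x0
prio:2 @ bit 4 → (0x26>>4)&0x3 = 0x2
ver:3 @ bit 1 → (0x26>>1)&0x7 = 0x3  ←
tag:1 @ bit 0 → (0x26>>0)&0x1 = 0x0

3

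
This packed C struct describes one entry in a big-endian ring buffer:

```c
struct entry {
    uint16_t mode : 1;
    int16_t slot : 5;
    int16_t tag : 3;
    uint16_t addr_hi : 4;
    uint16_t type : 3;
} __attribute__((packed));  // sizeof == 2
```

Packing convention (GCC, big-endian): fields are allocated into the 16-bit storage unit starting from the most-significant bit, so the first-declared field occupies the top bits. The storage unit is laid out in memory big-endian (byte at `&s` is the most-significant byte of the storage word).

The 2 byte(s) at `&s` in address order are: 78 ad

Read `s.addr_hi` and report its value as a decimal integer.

[0]=0x78 [1]=0xad (big-endian) → word 0x78ad
mode [15+:1] = (word>>15) & 0x1 = 0
slot [10+:5] = (word>>10) & 0x1f = 30
tag [7+:3] = (word>>7) & 0x7 = 1
addr_hi [3+:4] = (word>>3) & 0xf = 5  ←
type [0+:3] = (word>>0) & 0x7 = 5

5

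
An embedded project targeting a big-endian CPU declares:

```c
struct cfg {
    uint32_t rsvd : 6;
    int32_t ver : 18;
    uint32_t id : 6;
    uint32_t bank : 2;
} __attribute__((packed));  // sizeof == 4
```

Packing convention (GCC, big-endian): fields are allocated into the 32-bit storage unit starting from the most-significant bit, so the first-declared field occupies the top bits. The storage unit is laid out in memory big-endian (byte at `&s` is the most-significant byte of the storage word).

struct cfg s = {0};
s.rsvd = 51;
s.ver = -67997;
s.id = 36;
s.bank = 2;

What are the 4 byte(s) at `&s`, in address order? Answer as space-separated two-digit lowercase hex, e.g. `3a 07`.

rsvd (6b) val=51 bits=0x33 at bit 26: 0xcc000000
ver (18b) val=-67997 bits=0x2f663 at bit 8: 0xcef66300
id (6b) val=36 bits=0x24 at bit 2: 0xcef66390
bank (2b) val=2 bits=0x2 at bit 0: 0xcef66392
word = 0xcef66392 → big-endian bytes:
  [0]=0xce  [1]=0xf6  [2]=0x63  [3]=0x92

ce f6 63 92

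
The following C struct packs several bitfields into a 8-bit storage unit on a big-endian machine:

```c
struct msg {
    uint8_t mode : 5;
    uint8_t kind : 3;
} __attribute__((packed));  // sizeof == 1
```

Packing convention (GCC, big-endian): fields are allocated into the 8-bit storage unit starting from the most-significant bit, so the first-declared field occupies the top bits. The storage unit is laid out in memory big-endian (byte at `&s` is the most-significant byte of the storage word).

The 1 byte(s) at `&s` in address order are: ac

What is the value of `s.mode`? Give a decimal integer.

[0]=0xac (big-endian) → word 0xac
mode [3+:5] = (word>>3) & 0x1f = 21  ←
kind [0+:3] = (word>>0) & 0x7 = 4

21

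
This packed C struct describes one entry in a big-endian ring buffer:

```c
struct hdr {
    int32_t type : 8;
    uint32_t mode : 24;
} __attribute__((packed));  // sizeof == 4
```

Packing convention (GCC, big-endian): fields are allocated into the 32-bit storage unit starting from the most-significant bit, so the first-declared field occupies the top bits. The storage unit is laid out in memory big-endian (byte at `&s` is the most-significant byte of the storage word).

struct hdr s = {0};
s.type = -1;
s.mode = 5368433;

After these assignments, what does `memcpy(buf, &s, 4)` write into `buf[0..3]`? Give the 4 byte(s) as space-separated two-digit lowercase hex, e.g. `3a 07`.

[24+:8] type=-1 & 0xff = 0xff; word=0xff000000
[0+:24] mode=5368433 & 0xffffff = 0x51ea71; word=0xff51ea71
word = 0xff51ea71 → big-endian bytes:
  [0]=0xff  [1]=0x51  [2]=0xea  [3]=0x71

ff 51 ea 71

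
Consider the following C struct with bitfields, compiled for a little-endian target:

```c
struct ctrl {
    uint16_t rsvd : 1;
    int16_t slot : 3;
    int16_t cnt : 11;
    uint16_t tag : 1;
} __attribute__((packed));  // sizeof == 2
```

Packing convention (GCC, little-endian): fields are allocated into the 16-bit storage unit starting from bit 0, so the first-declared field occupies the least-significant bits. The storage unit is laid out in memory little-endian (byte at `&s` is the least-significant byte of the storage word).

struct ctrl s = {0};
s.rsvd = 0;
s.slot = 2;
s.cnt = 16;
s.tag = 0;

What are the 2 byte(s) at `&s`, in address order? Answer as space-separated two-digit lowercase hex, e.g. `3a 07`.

rsvd:1 = 0 → 0x0 << 0 → word 0x0000
slot:3 = 2 → 0x2 << 1 → word 0x0004
cnt:11 = 16 → 0x10 << 4 → word 0x0104
tag:1 = 0 → 0x0 << 15 → word 0x0104
word = 0x0104 → little-endian bytes:
  [0]=0x04  [1]=0x01

04 01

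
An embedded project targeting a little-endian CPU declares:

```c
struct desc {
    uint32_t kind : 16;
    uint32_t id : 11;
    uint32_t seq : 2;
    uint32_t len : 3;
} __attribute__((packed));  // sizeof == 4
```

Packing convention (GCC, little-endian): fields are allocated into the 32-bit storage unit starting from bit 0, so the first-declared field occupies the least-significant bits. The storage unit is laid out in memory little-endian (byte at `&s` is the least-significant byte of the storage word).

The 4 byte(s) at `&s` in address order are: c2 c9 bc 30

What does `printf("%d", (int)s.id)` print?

[0]=0xc2 [1]=0xc9 [2]=0xbc [3]=0x30 (little-endian) → word 0x30bcc9c2
kind:16 @ bit 0 → (0x30bcc9c2>>0)&0xffff = 0xc9c2
id:11 @ bit 16 → (0x30bcc9c2>>16)&0x7ff = 0xbc  ←
seq:2 @ bit 27 → (0x30bcc9c2>>27)&0x3 = 0x2
len:3 @ bit 29 → (0x30bcc9c2>>29)&0x7 = 0x1

188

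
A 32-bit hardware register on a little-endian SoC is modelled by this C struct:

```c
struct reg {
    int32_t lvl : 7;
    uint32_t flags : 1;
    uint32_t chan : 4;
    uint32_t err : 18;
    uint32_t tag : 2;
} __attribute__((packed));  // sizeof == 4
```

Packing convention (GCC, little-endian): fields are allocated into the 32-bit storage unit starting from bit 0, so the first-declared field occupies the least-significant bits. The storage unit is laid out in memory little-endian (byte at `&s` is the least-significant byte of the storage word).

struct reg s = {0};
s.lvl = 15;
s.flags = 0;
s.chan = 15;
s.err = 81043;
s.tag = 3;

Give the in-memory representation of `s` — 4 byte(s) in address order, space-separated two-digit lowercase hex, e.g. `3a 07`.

lvl (7b) val=15 bits=0xf at bit 0: 0x0000000f
flags (1b) val=0 bits=0x0 at bit 7: 0x0000000f
chan (4b) val=15 bits=0xf at bit 8: 0x00000f0f
err (18b) val=81043 bits=0x13c93 at bit 12: 0x13c93f0f
tag (2b) val=3 bits=0x3 at bit 30: 0xd3c93f0f
word = 0xd3c93f0f → little-endian bytes:
  [0]=0x0f  [1]=0x3f  [2]=0xc9  [3]=0xd3

0f 3f c9 d3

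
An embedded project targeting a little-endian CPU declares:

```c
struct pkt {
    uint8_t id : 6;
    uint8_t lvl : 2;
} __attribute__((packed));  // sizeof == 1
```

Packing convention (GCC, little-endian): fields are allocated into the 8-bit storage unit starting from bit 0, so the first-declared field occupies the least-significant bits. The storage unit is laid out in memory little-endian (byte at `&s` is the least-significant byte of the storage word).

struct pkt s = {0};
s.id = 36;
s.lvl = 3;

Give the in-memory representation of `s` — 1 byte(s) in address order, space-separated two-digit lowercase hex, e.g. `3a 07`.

id (6b) val=36 bits=0x24 at bit 0: 0x24
lvl (2b) val=3 bits=0x3 at bit 6: 0xe4
word = 0xe4 → little-endian bytes:
  [0]=0xe4

e4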